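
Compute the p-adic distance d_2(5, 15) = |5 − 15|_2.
d_2(5, 15) = 1/2

Step 1 — x − y = 5 − 15 = -10. Step 2 — v_2(-10) = 1 (factor: -10 = −(2^1 · 5); the sign does not affect v_p). Step 3 — |x − y|_2 = 2^{-1} = 1/2.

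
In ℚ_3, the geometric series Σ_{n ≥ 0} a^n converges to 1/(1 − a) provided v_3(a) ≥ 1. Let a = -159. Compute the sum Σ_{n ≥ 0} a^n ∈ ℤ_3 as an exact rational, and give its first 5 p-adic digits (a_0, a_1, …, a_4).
Σ a^n = 1/(1 − a) = 1/160;  first 5 digits = (1, 1, 1, 1, 2)

v_3(a) = 1 ≥ 1, so the series converges in ℤ_3 to 1/(1 − a) = 1/(1 − (-159)) = 1/160. Expand this rational in ℤ_3: compute digits iteratively via d_i = x_i mod 3, x_{i+1} = (x_i − d_i)/3. The first 5 digits are (1, 1, 1, 1, 2).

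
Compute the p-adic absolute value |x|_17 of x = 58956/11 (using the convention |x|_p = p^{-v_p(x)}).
|58956/11|_17 = 1/4913

Step 1 — compute v_17(x) by factoring powers of 17 out of the numerator and denominator: v_17(58956/11) = 3. Step 2 — apply |x|_p = p^{-v_p(x)} = 17^{-3} = 1/4913.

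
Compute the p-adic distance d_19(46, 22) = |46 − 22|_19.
d_19(46, 22) = 1

Step 1 — x − y = 46 − 22 = 24. Step 2 — v_19(24) = 0 (factor: 24 = (19^0 · 24); the sign does not affect v_p). Step 3 — |x − y|_19 = 19^{0} = 1.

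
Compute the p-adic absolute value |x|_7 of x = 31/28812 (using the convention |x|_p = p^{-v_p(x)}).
|31/28812|_7 = 2401

Step 1 — compute v_7(x) by factoring powers of 7 out of the numerator and denominator: v_7(31/28812) = -4. Step 2 — apply |x|_p = p^{-v_p(x)} = 7^{4} = 2401.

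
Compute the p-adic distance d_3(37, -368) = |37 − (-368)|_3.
d_3(37, -368) = 1/81

Step 1 — x − y = 37 − (-368) = 405. Step 2 — v_3(405) = 4 (factor: 405 = (3^4 · 5); the sign does not affect v_p). Step 3 — |x − y|_3 = 3^{-4} = 1/81.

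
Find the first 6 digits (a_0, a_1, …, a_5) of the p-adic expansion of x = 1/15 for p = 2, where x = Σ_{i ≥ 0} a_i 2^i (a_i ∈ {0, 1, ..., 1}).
(a_0, …, a_5) = (1, 1, 1, 1, 0, 1)

v_2(1/15) = 0 (numerator and denominator both coprime to 2), so x ∈ ℤ_2^×. Compute digits iteratively via a_i = x_i mod 2, x_{i+1} = (x_i − a_i)/2, with x_0 = x:
  x_0 = 1/15;  a_0 = 1;  x_1 = (x_0 − 1)/2 = -7/15
  x_1 = -7/15;  a_1 = 1;  x_2 = (x_1 − 1)/2 = -11/15
  x_2 = -11/15;  a_2 = 1;  x_3 = (x_2 − 1)/2 = -13/15
  x_3 = -13/15;  a_3 = 1;  x_4 = (x_3 − 1)/2 = -14/15
  x_4 = -14/15;  a_4 = 0;  x_5 = (x_4 − 0)/2 = -7/15
  x_5 = -7/15;  a_5 = 1;  x_6 = (x_5 − 1)/2 = -11/15
Digits: (1, 1, 1, 1, 0, 1).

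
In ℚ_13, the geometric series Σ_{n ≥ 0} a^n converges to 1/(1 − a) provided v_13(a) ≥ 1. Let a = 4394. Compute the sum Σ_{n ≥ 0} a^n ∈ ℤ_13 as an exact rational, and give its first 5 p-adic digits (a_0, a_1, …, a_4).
Σ a^n = 1/(1 − a) = -1/4393;  first 5 digits = (1, 0, 0, 2, 0)

v_13(a) = 3 ≥ 1, so the series converges in ℤ_13 to 1/(1 − a) = 1/(1 − 4394) = -1/4393. Expand this rational in ℤ_13: compute digits iteratively via d_i = x_i mod 13, x_{i+1} = (x_i − d_i)/13. The first 5 digits are (1, 0, 0, 2, 0).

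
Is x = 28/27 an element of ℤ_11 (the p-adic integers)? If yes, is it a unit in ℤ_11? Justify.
x ∈ ℤ_11^× (unit); v_11(x) = 0

ℤ_11 = {x ∈ ℚ_11 : v_11(x) ≥ 0} and ℤ_11^× = {x ∈ ℤ_11 : v_11(x) = 0}. Here v_11(28/27) = v_11(num) − v_11(den) = 0; compare against these criteria.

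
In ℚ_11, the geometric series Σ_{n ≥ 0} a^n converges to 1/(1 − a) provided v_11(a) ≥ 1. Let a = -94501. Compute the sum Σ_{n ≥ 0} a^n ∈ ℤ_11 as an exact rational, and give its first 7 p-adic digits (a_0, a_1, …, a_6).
Σ a^n = 1/(1 − a) = 1/94502;  first 7 digits = (1, 0, 0, 6, 4, 10, 2)

v_11(a) = 3 ≥ 1, so the series converges in ℤ_11 to 1/(1 − a) = 1/(1 − (-94501)) = 1/94502. Expand this rational in ℤ_11: compute digits iteratively via d_i = x_i mod 11, x_{i+1} = (x_i − d_i)/11. The first 7 digits are (1, 0, 0, 6, 4, 10, 2).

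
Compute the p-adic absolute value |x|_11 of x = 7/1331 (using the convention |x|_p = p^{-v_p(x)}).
|7/1331|_11 = 1331

Step 1 — compute v_11(x) by factoring powers of 11 out of the numerator and denominator: v_11(7/1331) = -3. Step 2 — apply |x|_p = p^{-v_p(x)} = 11^{3} = 1331.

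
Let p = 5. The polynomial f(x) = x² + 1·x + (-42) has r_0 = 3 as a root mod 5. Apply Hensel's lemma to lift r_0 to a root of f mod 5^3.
r_2 = 118 (mod 125)

Hensel: r_{i+1} = r_i − f(r_i)·(f′(r_i))^{-1} mod 5^{i+2}, f′(x) = 2x + 1. Iterate:
  r_0 = 3 (mod 5)
  r_1 = 18 (mod 25)
  r_2 = 118 (mod 125)
Final: r = 118 satisfies f(r) ≡ 0 mod 5^3.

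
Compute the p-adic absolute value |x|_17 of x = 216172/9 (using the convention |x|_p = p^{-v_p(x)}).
|216172/9|_17 = 1/4913

Step 1 — compute v_17(x) by factoring powers of 17 out of the numerator and denominator: v_17(216172/9) = 3. Step 2 — apply |x|_p = p^{-v_p(x)} = 17^{-3} = 1/4913.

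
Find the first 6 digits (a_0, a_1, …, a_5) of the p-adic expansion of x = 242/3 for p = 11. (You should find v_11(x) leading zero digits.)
(a_0, …, a_5) = (0, 0, 8, 3, 7, 3)

v_11(242/3) = 2, so a_0 = ... = a_1 = 0. Factor out: x = 11^2 · u with u = 2/3 a unit in ℤ_11. Expand u iteratively via a_{v+i} = u_i mod 11, u_{i+1} = (u_i − a_{v+i})/11:
  u_0 = 2/3;  a_2 = 8;  u_1 = (u_0 − 8)/11 = -2/3
  u_1 = -2/3;  a_3 = 3;  u_2 = (u_1 − 3)/11 = -1/3
  u_2 = -1/3;  a_4 = 7;  u_3 = (u_2 − 7)/11 = -2/3
  u_3 = -2/3;  a_5 = 3;  u_4 = (u_3 − 3)/11 = -1/3
Digits: (0, 0, 8, 3, 7, 3).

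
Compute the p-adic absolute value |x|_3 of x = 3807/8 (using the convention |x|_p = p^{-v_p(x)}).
|3807/8|_3 = 1/81

Step 1 — compute v_3(x) by factoring powers of 3 out of the numerator and denominator: v_3(3807/8) = 4. Step 2 — apply |x|_p = p^{-v_p(x)} = 3^{-4} = 1/81.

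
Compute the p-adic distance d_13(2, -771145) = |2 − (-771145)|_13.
d_13(2, -771145) = 1/28561

Step 1 — x − y = 2 − (-771145) = 771147. Step 2 — v_13(771147) = 4 (factor: 771147 = (13^4 · 27); the sign does not affect v_p). Step 3 — |x − y|_13 = 13^{-4} = 1/28561.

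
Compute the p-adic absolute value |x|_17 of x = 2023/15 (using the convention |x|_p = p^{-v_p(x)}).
|2023/15|_17 = 1/289

Step 1 — compute v_17(x) by factoring powers of 17 out of the numerator and denominator: v_17(2023/15) = 2. Step 2 — apply |x|_p = p^{-v_p(x)} = 17^{-2} = 1/289.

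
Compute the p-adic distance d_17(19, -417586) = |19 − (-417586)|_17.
d_17(19, -417586) = 1/83521

Step 1 — x − y = 19 − (-417586) = 417605. Step 2 — v_17(417605) = 4 (factor: 417605 = (17^4 · 5); the sign does not affect v_p). Step 3 — |x − y|_17 = 17^{-4} = 1/83521.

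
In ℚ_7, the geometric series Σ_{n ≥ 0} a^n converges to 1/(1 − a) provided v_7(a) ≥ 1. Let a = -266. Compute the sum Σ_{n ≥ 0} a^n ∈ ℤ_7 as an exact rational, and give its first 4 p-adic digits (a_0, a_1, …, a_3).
Σ a^n = 1/(1 − a) = 1/267;  first 4 digits = (1, 4, 3, 3)

v_7(a) = 1 ≥ 1, so the series converges in ℤ_7 to 1/(1 − a) = 1/(1 − (-266)) = 1/267. Expand this rational in ℤ_7: compute digits iteratively via d_i = x_i mod 7, x_{i+1} = (x_i − d_i)/7. The first 4 digits are (1, 4, 3, 3).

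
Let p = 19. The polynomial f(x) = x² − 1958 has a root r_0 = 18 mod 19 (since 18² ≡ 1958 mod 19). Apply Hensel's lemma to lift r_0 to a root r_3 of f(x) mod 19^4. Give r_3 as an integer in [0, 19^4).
r_3 = 46492 (mod 130321)

Hensel's recurrence: r_{i+1} = r_i − f(r_i)·(f′(r_i))^{-1} mod 19^{i+2}, with f′(x) = 2x. Iterate:
  r_0 = 18 (mod 19)
  r_1 = 284 (mod 361)
  r_2 = 5338 (mod 6859)
  r_3 = 46492 (mod 130321)
Final: r_3 = 46492, and one checks f(r_3) ≡ 0 mod 19^4.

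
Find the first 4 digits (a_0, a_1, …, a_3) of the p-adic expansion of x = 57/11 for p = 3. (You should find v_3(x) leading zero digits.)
(a_0, …, a_3) = (0, 2, 1, 1)

v_3(57/11) = 1, so a_0 = ... = a_0 = 0. Factor out: x = 3^1 · u with u = 19/11 a unit in ℤ_3. Expand u iteratively via a_{v+i} = u_i mod 3, u_{i+1} = (u_i − a_{v+i})/3:
  u_0 = 19/11;  a_1 = 2;  u_1 = (u_0 − 2)/3 = -1/11
  u_1 = -1/11;  a_2 = 1;  u_2 = (u_1 − 1)/3 = -4/11
  u_2 = -4/11;  a_3 = 1;  u_3 = (u_2 − 1)/3 = -5/11
Digits: (0, 2, 1, 1).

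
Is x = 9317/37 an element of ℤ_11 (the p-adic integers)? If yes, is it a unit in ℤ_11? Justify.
x ∈ ℤ_11 but not a unit; v_11(x) = 3 > 0

ℤ_11 = {x ∈ ℚ_11 : v_11(x) ≥ 0} and ℤ_11^× = {x ∈ ℤ_11 : v_11(x) = 0}. Here v_11(9317/37) = v_11(num) − v_11(den) = 3; compare against these criteria.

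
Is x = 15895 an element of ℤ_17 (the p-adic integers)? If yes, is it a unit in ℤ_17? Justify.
x ∈ ℤ_17 but not a unit; v_17(x) = 2 > 0

ℤ_17 = {x ∈ ℚ_17 : v_17(x) ≥ 0} and ℤ_17^× = {x ∈ ℤ_17 : v_17(x) = 0}. Here v_17(15895) = v_17(num) − v_17(den) = 2; compare against these criteria.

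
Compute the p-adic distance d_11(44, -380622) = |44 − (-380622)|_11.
d_11(44, -380622) = 1/14641

Step 1 — x − y = 44 − (-380622) = 380666. Step 2 — v_11(380666) = 4 (factor: 380666 = (11^4 · 26); the sign does not affect v_p). Step 3 — |x − y|_11 = 11^{-4} = 1/14641.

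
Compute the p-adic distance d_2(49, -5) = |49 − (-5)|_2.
d_2(49, -5) = 1/2

Step 1 — x − y = 49 − (-5) = 54. Step 2 — v_2(54) = 1 (factor: 54 = (2^1 · 27); the sign does not affect v_p). Step 3 — |x − y|_2 = 2^{-1} = 1/2.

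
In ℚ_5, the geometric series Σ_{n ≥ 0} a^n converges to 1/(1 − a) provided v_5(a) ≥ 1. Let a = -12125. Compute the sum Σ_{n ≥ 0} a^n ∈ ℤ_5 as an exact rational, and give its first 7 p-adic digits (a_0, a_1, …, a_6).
Σ a^n = 1/(1 − a) = 1/12126;  first 7 digits = (1, 0, 0, 3, 0, 1, 3)

v_5(a) = 3 ≥ 1, so the series converges in ℤ_5 to 1/(1 − a) = 1/(1 − (-12125)) = 1/12126. Expand this rational in ℤ_5: compute digits iteratively via d_i = x_i mod 5, x_{i+1} = (x_i − d_i)/5. The first 7 digits are (1, 0, 0, 3, 0, 1, 3).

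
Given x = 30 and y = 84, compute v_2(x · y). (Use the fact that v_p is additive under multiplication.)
v_2(2520) = 3

v_p(x) = 1 (factor: 30 = 2^1 · 15); v_p(y) = 2 (factor: 84 = 2^2 · 21). Additivity: v_p(xy) = v_p(x) + v_p(y) = 1 + 2 = 3. (Direct check: xy = 2520 = 2^3 · (315).)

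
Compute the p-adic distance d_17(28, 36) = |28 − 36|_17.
d_17(28, 36) = 1

Step 1 — x − y = 28 − 36 = -8. Step 2 — v_17(-8) = 0 (factor: -8 = −(17^0 · 8); the sign does not affect v_p). Step 3 — |x − y|_17 = 17^{0} = 1.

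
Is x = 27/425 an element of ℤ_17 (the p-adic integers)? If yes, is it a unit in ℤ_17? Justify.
x ∉ ℤ_17 (v_17(x) = -1 < 0)

ℤ_17 = {x ∈ ℚ_17 : v_17(x) ≥ 0} and ℤ_17^× = {x ∈ ℤ_17 : v_17(x) = 0}. Here v_17(27/425) = v_17(num) − v_17(den) = -1; compare against these criteria.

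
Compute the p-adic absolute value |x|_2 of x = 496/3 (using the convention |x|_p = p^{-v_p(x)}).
|496/3|_2 = 1/16

Step 1 — compute v_2(x) by factoring powers of 2 out of the numerator and denominator: v_2(496/3) = 4. Step 2 — apply |x|_p = p^{-v_p(x)} = 2^{-4} = 1/16.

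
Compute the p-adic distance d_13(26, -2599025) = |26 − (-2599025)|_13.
d_13(26, -2599025) = 1/371293

Step 1 — x − y = 26 − (-2599025) = 2599051. Step 2 — v_13(2599051) = 5 (factor: 2599051 = (13^5 · 7); the sign does not affect v_p). Step 3 — |x − y|_13 = 13^{-5} = 1/371293.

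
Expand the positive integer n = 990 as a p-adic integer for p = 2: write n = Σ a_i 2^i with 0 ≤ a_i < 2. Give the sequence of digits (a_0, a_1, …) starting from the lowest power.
(a_0, a_1, …) = (0, 1, 1, 1, 1, 0, 1, 1, 1, 1)

Repeated division by 2 gives the digits low-to-high: 990 = 1·2^1 + 1·2^2 + 1·2^3 + 1·2^4 + 1·2^6 + 1·2^7 + 1·2^8 + 1·2^9. Digit sequence: (0, 1, 1, 1, 1, 0, 1, 1, 1, 1).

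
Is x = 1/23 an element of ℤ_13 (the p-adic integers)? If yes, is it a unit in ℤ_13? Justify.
x ∈ ℤ_13^× (unit); v_13(x) = 0

ℤ_13 = {x ∈ ℚ_13 : v_13(x) ≥ 0} and ℤ_13^× = {x ∈ ℤ_13 : v_13(x) = 0}. Here v_13(1/23) = v_13(num) − v_13(den) = 0; compare against these criteria.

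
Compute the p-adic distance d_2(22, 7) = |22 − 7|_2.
d_2(22, 7) = 1

Step 1 — x − y = 22 − 7 = 15. Step 2 — v_2(15) = 0 (factor: 15 = (2^0 · 15); the sign does not affect v_p). Step 3 — |x − y|_2 = 2^{0} = 1.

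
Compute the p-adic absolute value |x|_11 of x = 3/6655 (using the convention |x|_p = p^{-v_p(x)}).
|3/6655|_11 = 1331

Step 1 — compute v_11(x) by factoring powers of 11 out of the numerator and denominator: v_11(3/6655) = -3. Step 2 — apply |x|_p = p^{-v_p(x)} = 11^{3} = 1331.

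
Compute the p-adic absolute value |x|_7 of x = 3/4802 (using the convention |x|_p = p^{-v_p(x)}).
|3/4802|_7 = 2401

Step 1 — compute v_7(x) by factoring powers of 7 out of the numerator and denominator: v_7(3/4802) = -4. Step 2 — apply |x|_p = p^{-v_p(x)} = 7^{4} = 2401.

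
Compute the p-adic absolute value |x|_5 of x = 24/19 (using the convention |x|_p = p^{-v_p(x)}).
|24/19|_5 = 1

Step 1 — compute v_5(x) by factoring powers of 5 out of the numerator and denominator: v_5(24/19) = 0. Step 2 — apply |x|_p = p^{-v_p(x)} = 5^{0} = 1.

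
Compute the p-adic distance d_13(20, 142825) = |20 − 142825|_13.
d_13(20, 142825) = 1/28561

Step 1 — x − y = 20 − 142825 = -142805. Step 2 — v_13(-142805) = 4 (factor: -142805 = −(13^4 · 5); the sign does not affect v_p). Step 3 — |x − y|_13 = 13^{-4} = 1/28561.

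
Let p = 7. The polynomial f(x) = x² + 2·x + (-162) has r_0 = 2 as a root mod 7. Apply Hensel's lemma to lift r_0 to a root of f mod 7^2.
r_1 = 44 (mod 49)

Hensel: r_{i+1} = r_i − f(r_i)·(f′(r_i))^{-1} mod 7^{i+2}, f′(x) = 2x + 2. Iterate:
  r_0 = 2 (mod 7)
  r_1 = 44 (mod 49)
Final: r = 44 satisfies f(r) ≡ 0 mod 7^2.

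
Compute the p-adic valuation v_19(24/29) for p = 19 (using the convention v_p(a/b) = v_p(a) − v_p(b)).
v_19(24/29) = 0

Factor powers of 19 from the numerator and denominator of the reduced fraction: 24 = 19^0 · 24 and 29 = 19^0 · 29. Apply v_p(a/b) = v_p(a) − v_p(b): v_19(24/29) = 0 − 0 = 0.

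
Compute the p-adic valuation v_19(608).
v_19(608) = 1

v_19(n) is the largest exponent k such that 19^k divides n. Factor out: 608 = 19^1 · 32. (Sign doesn't affect v_p.) So v_19(608) = 1.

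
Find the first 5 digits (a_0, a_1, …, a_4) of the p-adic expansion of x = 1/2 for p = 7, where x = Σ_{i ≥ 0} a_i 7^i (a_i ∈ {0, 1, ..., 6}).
(a_0, …, a_4) = (4, 3, 3, 3, 3)

v_7(1/2) = 0 (numerator and denominator both coprime to 7), so x ∈ ℤ_7^×. Compute digits iteratively via a_i = x_i mod 7, x_{i+1} = (x_i − a_i)/7, with x_0 = x:
  x_0 = 1/2;  a_0 = 4;  x_1 = (x_0 − 4)/7 = -1/2
  x_1 = -1/2;  a_1 = 3;  x_2 = (x_1 − 3)/7 = -1/2
  x_2 = -1/2;  a_2 = 3;  x_3 = (x_2 − 3)/7 = -1/2
  x_3 = -1/2;  a_3 = 3;  x_4 = (x_3 − 3)/7 = -1/2
  x_4 = -1/2;  a_4 = 3;  x_5 = (x_4 − 3)/7 = -1/2
Digits: (4, 3, 3, 3, 3).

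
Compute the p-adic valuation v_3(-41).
v_3(-41) = 0

v_3(n) is the largest exponent k such that 3^k divides n. Factor out: -41 = -3^0 · 41. (Sign doesn't affect v_p.) So v_3(-41) = 0.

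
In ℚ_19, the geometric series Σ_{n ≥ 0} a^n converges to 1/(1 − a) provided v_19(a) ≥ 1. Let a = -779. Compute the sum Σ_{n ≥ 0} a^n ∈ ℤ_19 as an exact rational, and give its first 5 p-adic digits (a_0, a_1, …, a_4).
Σ a^n = 1/(1 − a) = 1/780;  first 5 digits = (1, 16, 6, 4, 11)

v_19(a) = 1 ≥ 1, so the series converges in ℤ_19 to 1/(1 − a) = 1/(1 − (-779)) = 1/780. Expand this rational in ℤ_19: compute digits iteratively via d_i = x_i mod 19, x_{i+1} = (x_i − d_i)/19. The first 5 digits are (1, 16, 6, 4, 11).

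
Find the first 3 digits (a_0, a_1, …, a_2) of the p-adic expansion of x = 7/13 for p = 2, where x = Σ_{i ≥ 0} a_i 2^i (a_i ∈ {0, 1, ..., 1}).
(a_0, …, a_2) = (1, 1, 0)

v_2(7/13) = 0 (numerator and denominator both coprime to 2), so x ∈ ℤ_2^×. Compute digits iteratively via a_i = x_i mod 2, x_{i+1} = (x_i − a_i)/2, with x_0 = x:
  x_0 = 7/13;  a_0 = 1;  x_1 = (x_0 − 1)/2 = -3/13
  x_1 = -3/13;  a_1 = 1;  x_2 = (x_1 − 1)/2 = -8/13
  x_2 = -8/13;  a_2 = 0;  x_3 = (x_2 − 0)/2 = -4/13
Digits: (1, 1, 0).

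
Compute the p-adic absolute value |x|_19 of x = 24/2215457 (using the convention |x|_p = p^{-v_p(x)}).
|24/2215457|_19 = 130321

Step 1 — compute v_19(x) by factoring powers of 19 out of the numerator and denominator: v_19(24/2215457) = -4. Step 2 — apply |x|_p = p^{-v_p(x)} = 19^{4} = 130321.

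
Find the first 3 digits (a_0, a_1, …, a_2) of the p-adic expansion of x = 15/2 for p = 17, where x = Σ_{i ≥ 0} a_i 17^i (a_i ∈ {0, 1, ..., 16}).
(a_0, …, a_2) = (16, 8, 8)

v_17(15/2) = 0 (numerator and denominator both coprime to 17), so x ∈ ℤ_17^×. Compute digits iteratively via a_i = x_i mod 17, x_{i+1} = (x_i − a_i)/17, with x_0 = x:
  x_0 = 15/2;  a_0 = 16;  x_1 = (x_0 − 16)/17 = -1/2
  x_1 = -1/2;  a_1 = 8;  x_2 = (x_1 − 8)/17 = -1/2
  x_2 = -1/2;  a_2 = 8;  x_3 = (x_2 − 8)/17 = -1/2
Digits: (16, 8, 8).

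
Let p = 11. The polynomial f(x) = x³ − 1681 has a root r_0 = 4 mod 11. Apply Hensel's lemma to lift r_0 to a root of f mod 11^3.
r_2 = 257 (mod 1331)

Hensel: r_{i+1} = r_i − f(r_i)/f′(r_i) mod 11^{i+2}, where f′(x) = 3x². Iterate:
  r_0 = 4 (mod 11)
  r_1 = 15 (mod 121)
  r_2 = 257 (mod 1331)
Final: r = 257 with f(r) ≡ 0 mod 11^3.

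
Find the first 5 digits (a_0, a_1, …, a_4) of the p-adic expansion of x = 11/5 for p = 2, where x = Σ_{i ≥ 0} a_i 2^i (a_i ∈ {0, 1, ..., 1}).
(a_0, …, a_4) = (1, 1, 1, 1, 0)

v_2(11/5) = 0 (numerator and denominator both coprime to 2), so x ∈ ℤ_2^×. Compute digits iteratively via a_i = x_i mod 2, x_{i+1} = (x_i − a_i)/2, with x_0 = x:
  x_0 = 11/5;  a_0 = 1;  x_1 = (x_0 − 1)/2 = 3/5
  x_1 = 3/5;  a_1 = 1;  x_2 = (x_1 − 1)/2 = -1/5
  x_2 = -1/5;  a_2 = 1;  x_3 = (x_2 − 1)/2 = -3/5
  x_3 = -3/5;  a_3 = 1;  x_4 = (x_3 − 1)/2 = -4/5
  x_4 = -4/5;  a_4 = 0;  x_5 = (x_4 − 0)/2 = -2/5
Digits: (1, 1, 1, 1, 0).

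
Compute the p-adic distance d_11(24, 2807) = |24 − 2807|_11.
d_11(24, 2807) = 1/121

Step 1 — x − y = 24 − 2807 = -2783. Step 2 — v_11(-2783) = 2 (factor: -2783 = −(11^2 · 23); the sign does not affect v_p). Step 3 — |x − y|_11 = 11^{-2} = 1/121.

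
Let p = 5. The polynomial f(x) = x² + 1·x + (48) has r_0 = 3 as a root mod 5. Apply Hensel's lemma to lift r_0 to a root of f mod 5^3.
r_2 = 98 (mod 125)

Hensel: r_{i+1} = r_i − f(r_i)·(f′(r_i))^{-1} mod 5^{i+2}, f′(x) = 2x + 1. Iterate:
  r_0 = 3 (mod 5)
  r_1 = 23 (mod 25)
  r_2 = 98 (mod 125)
Final: r = 98 satisfies f(r) ≡ 0 mod 5^3.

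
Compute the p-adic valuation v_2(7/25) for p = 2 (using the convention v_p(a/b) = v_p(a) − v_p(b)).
v_2(7/25) = 0

Factor powers of 2 from the numerator and denominator of the reduced fraction: 7 = 2^0 · 7 and 25 = 2^0 · 25. Apply v_p(a/b) = v_p(a) − v_p(b): v_2(7/25) = 0 − 0 = 0.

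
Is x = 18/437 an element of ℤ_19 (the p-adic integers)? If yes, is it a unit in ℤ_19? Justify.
x ∉ ℤ_19 (v_19(x) = -1 < 0)

ℤ_19 = {x ∈ ℚ_19 : v_19(x) ≥ 0} and ℤ_19^× = {x ∈ ℤ_19 : v_19(x) = 0}. Here v_19(18/437) = v_19(num) − v_19(den) = -1; compare against these criteria.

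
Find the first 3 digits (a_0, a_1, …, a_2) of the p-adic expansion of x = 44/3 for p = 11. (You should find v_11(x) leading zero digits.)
(a_0, …, a_2) = (0, 5, 7)

v_11(44/3) = 1, so a_0 = ... = a_0 = 0. Factor out: x = 11^1 · u with u = 4/3 a unit in ℤ_11. Expand u iteratively via a_{v+i} = u_i mod 11, u_{i+1} = (u_i − a_{v+i})/11:
  u_0 = 4/3;  a_1 = 5;  u_1 = (u_0 − 5)/11 = -1/3
  u_1 = -1/3;  a_2 = 7;  u_2 = (u_1 − 7)/11 = -2/3
Digits: (0, 5, 7).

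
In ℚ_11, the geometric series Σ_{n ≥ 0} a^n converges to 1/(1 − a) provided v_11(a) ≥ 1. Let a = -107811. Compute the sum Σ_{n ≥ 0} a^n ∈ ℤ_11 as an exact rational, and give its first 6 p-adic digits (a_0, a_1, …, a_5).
Σ a^n = 1/(1 − a) = 1/107812;  first 6 digits = (1, 0, 0, 7, 3, 10)

v_11(a) = 3 ≥ 1, so the series converges in ℤ_11 to 1/(1 − a) = 1/(1 − (-107811)) = 1/107812. Expand this rational in ℤ_11: compute digits iteratively via d_i = x_i mod 11, x_{i+1} = (x_i − d_i)/11. The first 6 digits are (1, 0, 0, 7, 3, 10).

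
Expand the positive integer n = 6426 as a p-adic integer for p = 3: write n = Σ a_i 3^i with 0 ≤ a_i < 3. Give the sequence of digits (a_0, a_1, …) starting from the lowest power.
(a_0, a_1, …) = (0, 0, 0, 1, 1, 2, 2, 2)

Repeated division by 3 gives the digits low-to-high: 6426 = 1·3^3 + 1·3^4 + 2·3^5 + 2·3^6 + 2·3^7. Digit sequence: (0, 0, 0, 1, 1, 2, 2, 2).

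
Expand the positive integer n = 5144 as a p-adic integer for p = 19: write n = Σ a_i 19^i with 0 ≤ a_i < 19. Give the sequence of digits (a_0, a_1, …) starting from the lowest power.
(a_0, a_1, …) = (14, 4, 14)

Repeated division by 19 gives the digits low-to-high: 5144 = 14 + 4·19^1 + 14·19^2. Digit sequence: (14, 4, 14).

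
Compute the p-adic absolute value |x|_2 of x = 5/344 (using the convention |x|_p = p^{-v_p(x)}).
|5/344|_2 = 8

Step 1 — compute v_2(x) by factoring powers of 2 out of the numerator and denominator: v_2(5/344) = -3. Step 2 — apply |x|_p = p^{-v_p(x)} = 2^{3} = 8.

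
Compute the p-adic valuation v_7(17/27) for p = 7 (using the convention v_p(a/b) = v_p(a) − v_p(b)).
v_7(17/27) = 0

Factor powers of 7 from the numerator and denominator of the reduced fraction: 17 = 7^0 · 17 and 27 = 7^0 · 27. Apply v_p(a/b) = v_p(a) − v_p(b): v_7(17/27) = 0 − 0 = 0.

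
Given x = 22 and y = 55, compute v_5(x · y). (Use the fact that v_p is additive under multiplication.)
v_5(1210) = 1

v_p(x) = 0 (factor: 22 = 5^0 · 22); v_p(y) = 1 (factor: 55 = 5^1 · 11). Additivity: v_p(xy) = v_p(x) + v_p(y) = 0 + 1 = 1. (Direct check: xy = 1210 = 5^1 · (242).)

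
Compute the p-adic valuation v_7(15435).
v_7(15435) = 3

v_7(n) is the largest exponent k such that 7^k divides n. Factor out: 15435 = 7^3 · 45. (Sign doesn't affect v_p.) So v_7(15435) = 3.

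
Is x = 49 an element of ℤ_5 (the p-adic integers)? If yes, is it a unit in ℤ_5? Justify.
x ∈ ℤ_5^× (unit); v_5(x) = 0

ℤ_5 = {x ∈ ℚ_5 : v_5(x) ≥ 0} and ℤ_5^× = {x ∈ ℤ_5 : v_5(x) = 0}. Here v_5(49) = v_5(num) − v_5(den) = 0; compare against these criteria.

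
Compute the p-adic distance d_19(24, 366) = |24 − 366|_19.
d_19(24, 366) = 1/19

Step 1 — x − y = 24 − 366 = -342. Step 2 — v_19(-342) = 1 (factor: -342 = −(19^1 · 18); the sign does not affect v_p). Step 3 — |x − y|_19 = 19^{-1} = 1/19.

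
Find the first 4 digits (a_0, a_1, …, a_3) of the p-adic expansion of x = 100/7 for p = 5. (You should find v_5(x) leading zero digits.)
(a_0, …, a_3) = (0, 0, 2, 4)

v_5(100/7) = 2, so a_0 = ... = a_1 = 0. Factor out: x = 5^2 · u with u = 4/7 a unit in ℤ_5. Expand u iteratively via a_{v+i} = u_i mod 5, u_{i+1} = (u_i − a_{v+i})/5:
  u_0 = 4/7;  a_2 = 2;  u_1 = (u_0 − 2)/5 = -2/7
  u_1 = -2/7;  a_3 = 4;  u_2 = (u_1 − 4)/5 = -6/7
Digits: (0, 0, 2, 4).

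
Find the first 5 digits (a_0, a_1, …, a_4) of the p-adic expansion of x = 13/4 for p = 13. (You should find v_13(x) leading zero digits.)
(a_0, …, a_4) = (0, 10, 9, 9, 9)

v_13(13/4) = 1, so a_0 = ... = a_0 = 0. Factor out: x = 13^1 · u with u = 1/4 a unit in ℤ_13. Expand u iteratively via a_{v+i} = u_i mod 13, u_{i+1} = (u_i − a_{v+i})/13:
  u_0 = 1/4;  a_1 = 10;  u_1 = (u_0 − 10)/13 = -3/4
  u_1 = -3/4;  a_2 = 9;  u_2 = (u_1 − 9)/13 = -3/4
  u_2 = -3/4;  a_3 = 9;  u_3 = (u_2 − 9)/13 = -3/4
  u_3 = -3/4;  a_4 = 9;  u_4 = (u_3 − 9)/13 = -3/4
Digits: (0, 10, 9, 9, 9).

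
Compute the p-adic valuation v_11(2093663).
v_11(2093663) = 5

v_11(n) is the largest exponent k such that 11^k divides n. Factor out: 2093663 = 11^5 · 13. (Sign doesn't affect v_p.) So v_11(2093663) = 5.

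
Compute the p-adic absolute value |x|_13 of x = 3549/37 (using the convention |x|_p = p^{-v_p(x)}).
|3549/37|_13 = 1/169

Step 1 — compute v_13(x) by factoring powers of 13 out of the numerator and denominator: v_13(3549/37) = 2. Step 2 — apply |x|_p = p^{-v_p(x)} = 13^{-2} = 1/169.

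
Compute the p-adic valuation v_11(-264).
v_11(-264) = 1

v_11(n) is the largest exponent k such that 11^k divides n. Factor out: -264 = -11^1 · 24. (Sign doesn't affect v_p.) So v_11(-264) = 1.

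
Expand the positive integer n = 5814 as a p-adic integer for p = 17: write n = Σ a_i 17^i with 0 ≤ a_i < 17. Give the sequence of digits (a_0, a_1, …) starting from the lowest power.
(a_0, a_1, …) = (0, 2, 3, 1)

Repeated division by 17 gives the digits low-to-high: 5814 = 2·17^1 + 3·17^2 + 1·17^3. Digit sequence: (0, 2, 3, 1).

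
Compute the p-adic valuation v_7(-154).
v_7(-154) = 1

v_7(n) is the largest exponent k such that 7^k divides n. Factor out: -154 = -7^1 · 22. (Sign doesn't affect v_p.) So v_7(-154) = 1.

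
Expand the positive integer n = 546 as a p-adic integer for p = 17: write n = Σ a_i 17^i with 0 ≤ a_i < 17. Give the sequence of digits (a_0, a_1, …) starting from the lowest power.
(a_0, a_1, …) = (2, 15, 1)

Repeated division by 17 gives the digits low-to-high: 546 = 2 + 15·17^1 + 1·17^2. Digit sequence: (2, 15, 1).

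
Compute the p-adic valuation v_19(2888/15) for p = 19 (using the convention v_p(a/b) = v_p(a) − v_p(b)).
v_19(2888/15) = 2

Factor powers of 19 from the numerator and denominator of the reduced fraction: 2888 = 19^2 · 8 and 15 = 19^0 · 15. Apply v_p(a/b) = v_p(a) − v_p(b): v_19(2888/15) = 2 − 0 = 2.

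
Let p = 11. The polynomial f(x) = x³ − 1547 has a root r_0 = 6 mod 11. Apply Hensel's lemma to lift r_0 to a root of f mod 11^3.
r_2 = 6 (mod 1331)

Hensel: r_{i+1} = r_i − f(r_i)/f′(r_i) mod 11^{i+2}, where f′(x) = 3x². Iterate:
  r_0 = 6 (mod 11)
  r_1 = 6 (mod 121)
  r_2 = 6 (mod 1331)
Final: r = 6 with f(r) ≡ 0 mod 11^3.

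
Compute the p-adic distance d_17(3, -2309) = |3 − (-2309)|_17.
d_17(3, -2309) = 1/289

Step 1 — x − y = 3 − (-2309) = 2312. Step 2 — v_17(2312) = 2 (factor: 2312 = (17^2 · 8); the sign does not affect v_p). Step 3 — |x − y|_17 = 17^{-2} = 1/289.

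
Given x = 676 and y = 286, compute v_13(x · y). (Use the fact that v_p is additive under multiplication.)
v_13(193336) = 3

v_p(x) = 2 (factor: 676 = 13^2 · 4); v_p(y) = 1 (factor: 286 = 13^1 · 22). Additivity: v_p(xy) = v_p(x) + v_p(y) = 2 + 1 = 3. (Direct check: xy = 193336 = 13^3 · (88).)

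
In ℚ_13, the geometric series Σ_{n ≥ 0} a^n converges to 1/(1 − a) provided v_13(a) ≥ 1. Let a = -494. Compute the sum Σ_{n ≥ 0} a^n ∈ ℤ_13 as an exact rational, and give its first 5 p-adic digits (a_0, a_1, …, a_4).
Σ a^n = 1/(1 − a) = 1/495;  first 5 digits = (1, 1, 11, 7, 0)

v_13(a) = 1 ≥ 1, so the series converges in ℤ_13 to 1/(1 − a) = 1/(1 − (-494)) = 1/495. Expand this rational in ℤ_13: compute digits iteratively via d_i = x_i mod 13, x_{i+1} = (x_i − d_i)/13. The first 5 digits are (1, 1, 11, 7, 0).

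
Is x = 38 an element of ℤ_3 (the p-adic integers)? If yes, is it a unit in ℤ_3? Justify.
x ∈ ℤ_3^× (unit); v_3(x) = 0

ℤ_3 = {x ∈ ℚ_3 : v_3(x) ≥ 0} and ℤ_3^× = {x ∈ ℤ_3 : v_3(x) = 0}. Here v_3(38) = v_3(num) − v_3(den) = 0; compare against these criteria.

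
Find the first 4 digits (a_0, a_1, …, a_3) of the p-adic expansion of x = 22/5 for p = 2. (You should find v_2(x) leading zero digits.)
(a_0, …, a_3) = (0, 1, 1, 1)

v_2(22/5) = 1, so a_0 = ... = a_0 = 0. Factor out: x = 2^1 · u with u = 11/5 a unit in ℤ_2. Expand u iteratively via a_{v+i} = u_i mod 2, u_{i+1} = (u_i − a_{v+i})/2:
  u_0 = 11/5;  a_1 = 1;  u_1 = (u_0 − 1)/2 = 3/5
  u_1 = 3/5;  a_2 = 1;  u_2 = (u_1 − 1)/2 = -1/5
  u_2 = -1/5;  a_3 = 1;  u_3 = (u_2 − 1)/2 = -3/5
Digits: (0, 1, 1, 1).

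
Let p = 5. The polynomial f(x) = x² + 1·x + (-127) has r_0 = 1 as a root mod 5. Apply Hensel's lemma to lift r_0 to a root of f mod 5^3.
r_2 = 1 (mod 125)

Hensel: r_{i+1} = r_i − f(r_i)·(f′(r_i))^{-1} mod 5^{i+2}, f′(x) = 2x + 1. Iterate:
  r_0 = 1 (mod 5)
  r_1 = 1 (mod 25)
  r_2 = 1 (mod 125)
Final: r = 1 satisfies f(r) ≡ 0 mod 5^3.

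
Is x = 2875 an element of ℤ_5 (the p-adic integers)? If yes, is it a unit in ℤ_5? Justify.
x ∈ ℤ_5 but not a unit; v_5(x) = 3 > 0

ℤ_5 = {x ∈ ℚ_5 : v_5(x) ≥ 0} and ℤ_5^× = {x ∈ ℤ_5 : v_5(x) = 0}. Here v_5(2875) = v_5(num) − v_5(den) = 3; compare against these criteria.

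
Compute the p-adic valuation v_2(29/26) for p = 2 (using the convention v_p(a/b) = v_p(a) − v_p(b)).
v_2(29/26) = -1

Factor powers of 2 from the numerator and denominator of the reduced fraction: 29 = 2^0 · 29 and 26 = 2^1 · 13. Apply v_p(a/b) = v_p(a) − v_p(b): v_2(29/26) = 0 − 1 = -1.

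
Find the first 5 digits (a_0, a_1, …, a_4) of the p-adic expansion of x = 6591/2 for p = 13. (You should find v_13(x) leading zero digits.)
(a_0, …, a_4) = (0, 0, 0, 8, 6)

v_13(6591/2) = 3, so a_0 = ... = a_2 = 0. Factor out: x = 13^3 · u with u = 3/2 a unit in ℤ_13. Expand u iteratively via a_{v+i} = u_i mod 13, u_{i+1} = (u_i − a_{v+i})/13:
  u_0 = 3/2;  a_3 = 8;  u_1 = (u_0 − 8)/13 = -1/2
  u_1 = -1/2;  a_4 = 6;  u_2 = (u_1 − 6)/13 = -1/2
Digits: (0, 0, 0, 8, 6).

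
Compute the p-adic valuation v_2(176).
v_2(176) = 4

v_2(n) is the largest exponent k such that 2^k divides n. Factor out: 176 = 2^4 · 11. (Sign doesn't affect v_p.) So v_2(176) = 4.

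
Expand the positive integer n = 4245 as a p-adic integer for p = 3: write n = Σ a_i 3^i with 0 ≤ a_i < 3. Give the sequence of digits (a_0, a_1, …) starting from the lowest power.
(a_0, a_1, …) = (0, 2, 0, 1, 1, 2, 2, 1)

Repeated division by 3 gives the digits low-to-high: 4245 = 2·3^1 + 1·3^3 + 1·3^4 + 2·3^5 + 2·3^6 + 1·3^7. Digit sequence: (0, 2, 0, 1, 1, 2, 2, 1).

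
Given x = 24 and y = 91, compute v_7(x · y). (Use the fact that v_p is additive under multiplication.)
v_7(2184) = 1

v_p(x) = 0 (factor: 24 = 7^0 · 24); v_p(y) = 1 (factor: 91 = 7^1 · 13). Additivity: v_p(xy) = v_p(x) + v_p(y) = 0 + 1 = 1. (Direct check: xy = 2184 = 7^1 · (312).)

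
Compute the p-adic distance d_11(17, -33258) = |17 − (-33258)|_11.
d_11(17, -33258) = 1/1331

Step 1 — x − y = 17 − (-33258) = 33275. Step 2 — v_11(33275) = 3 (factor: 33275 = (11^3 · 25); the sign does not affect v_p). Step 3 — |x − y|_11 = 11^{-3} = 1/1331.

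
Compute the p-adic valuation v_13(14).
v_13(14) = 0

v_13(n) is the largest exponent k such that 13^k divides n. Factor out: 14 = 13^0 · 14. (Sign doesn't affect v_p.) So v_13(14) = 0.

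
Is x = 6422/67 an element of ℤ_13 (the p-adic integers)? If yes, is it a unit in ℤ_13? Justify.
x ∈ ℤ_13 but not a unit; v_13(x) = 2 > 0

ℤ_13 = {x ∈ ℚ_13 : v_13(x) ≥ 0} and ℤ_13^× = {x ∈ ℤ_13 : v_13(x) = 0}. Here v_13(6422/67) = v_13(num) − v_13(den) = 2; compare against these criteria.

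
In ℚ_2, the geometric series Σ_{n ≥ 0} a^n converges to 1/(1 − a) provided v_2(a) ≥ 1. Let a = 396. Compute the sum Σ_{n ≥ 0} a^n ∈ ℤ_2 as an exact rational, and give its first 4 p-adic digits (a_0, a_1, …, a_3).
Σ a^n = 1/(1 − a) = -1/395;  first 4 digits = (1, 0, 1, 1)

v_2(a) = 2 ≥ 1, so the series converges in ℤ_2 to 1/(1 − a) = 1/(1 − 396) = -1/395. Expand this rational in ℤ_2: compute digits iteratively via d_i = x_i mod 2, x_{i+1} = (x_i − d_i)/2. The first 4 digits are (1, 0, 1, 1).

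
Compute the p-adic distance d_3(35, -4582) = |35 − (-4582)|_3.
d_3(35, -4582) = 1/243

Step 1 — x − y = 35 − (-4582) = 4617. Step 2 — v_3(4617) = 5 (factor: 4617 = (3^5 · 19); the sign does not affect v_p). Step 3 — |x − y|_3 = 3^{-5} = 1/243.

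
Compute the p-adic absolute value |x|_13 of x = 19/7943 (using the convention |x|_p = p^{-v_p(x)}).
|19/7943|_13 = 169

Step 1 — compute v_13(x) by factoring powers of 13 out of the numerator and denominator: v_13(19/7943) = -2. Step 2 — apply |x|_p = p^{-v_p(x)} = 13^{2} = 169.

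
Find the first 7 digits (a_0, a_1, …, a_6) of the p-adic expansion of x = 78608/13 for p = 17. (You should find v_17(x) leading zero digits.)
(a_0, …, a_6) = (0, 0, 0, 13, 15, 3, 5)

v_17(78608/13) = 3, so a_0 = ... = a_2 = 0. Factor out: x = 17^3 · u with u = 16/13 a unit in ℤ_17. Expand u iteratively via a_{v+i} = u_i mod 17, u_{i+1} = (u_i − a_{v+i})/17:
  u_0 = 16/13;  a_3 = 13;  u_1 = (u_0 − 13)/17 = -9/13
  u_1 = -9/13;  a_4 = 15;  u_2 = (u_1 − 15)/17 = -12/13
  u_2 = -12/13;  a_5 = 3;  u_3 = (u_2 − 3)/17 = -3/13
  u_3 = -3/13;  a_6 = 5;  u_4 = (u_3 − 5)/17 = -4/13
Digits: (0, 0, 0, 13, 15, 3, 5).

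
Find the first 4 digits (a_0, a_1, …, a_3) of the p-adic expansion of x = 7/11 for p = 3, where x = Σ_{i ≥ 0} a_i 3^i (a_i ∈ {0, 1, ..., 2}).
(a_0, …, a_3) = (2, 2, 0, 0)

v_3(7/11) = 0 (numerator and denominator both coprime to 3), so x ∈ ℤ_3^×. Compute digits iteratively via a_i = x_i mod 3, x_{i+1} = (x_i − a_i)/3, with x_0 = x:
  x_0 = 7/11;  a_0 = 2;  x_1 = (x_0 − 2)/3 = -5/11
  x_1 = -5/11;  a_1 = 2;  x_2 = (x_1 − 2)/3 = -9/11
  x_2 = -9/11;  a_2 = 0;  x_3 = (x_2 − 0)/3 = -3/11
  x_3 = -3/11;  a_3 = 0;  x_4 = (x_3 − 0)/3 = -1/11
Digits: (2, 2, 0, 0).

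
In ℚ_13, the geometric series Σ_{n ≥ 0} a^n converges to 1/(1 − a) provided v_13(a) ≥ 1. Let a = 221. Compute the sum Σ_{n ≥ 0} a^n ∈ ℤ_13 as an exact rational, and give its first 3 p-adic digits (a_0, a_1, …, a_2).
Σ a^n = 1/(1 − a) = -1/220;  first 3 digits = (1, 4, 4)

v_13(a) = 1 ≥ 1, so the series converges in ℤ_13 to 1/(1 − a) = 1/(1 − 221) = -1/220. Expand this rational in ℤ_13: compute digits iteratively via d_i = x_i mod 13, x_{i+1} = (x_i − d_i)/13. The first 3 digits are (1, 4, 4).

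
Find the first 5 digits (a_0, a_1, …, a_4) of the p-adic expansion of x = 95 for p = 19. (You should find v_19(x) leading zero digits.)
(a_0, …, a_4) = (0, 5, 0, 0, 0)

v_19(95) = 1, so a_0 = ... = a_0 = 0. Factor out: x = 19^1 · u with u = 5 a unit in ℤ_19. Expand u iteratively via a_{v+i} = u_i mod 19, u_{i+1} = (u_i − a_{v+i})/19:
  u_0 = 5;  a_1 = 5;  u_1 = (u_0 − 5)/19 = 0
  u_1 = 0;  a_2 = 0;  u_2 = (u_1 − 0)/19 = 0
  u_2 = 0;  a_3 = 0;  u_3 = (u_2 − 0)/19 = 0
  u_3 = 0;  a_4 = 0;  u_4 = (u_3 − 0)/19 = 0
Digits: (0, 5, 0, 0, 0).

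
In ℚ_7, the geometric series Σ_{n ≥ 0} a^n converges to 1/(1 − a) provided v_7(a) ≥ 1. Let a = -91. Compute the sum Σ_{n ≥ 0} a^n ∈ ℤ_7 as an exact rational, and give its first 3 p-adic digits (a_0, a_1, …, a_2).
Σ a^n = 1/(1 − a) = 1/92;  first 3 digits = (1, 1, 6)

v_7(a) = 1 ≥ 1, so the series converges in ℤ_7 to 1/(1 − a) = 1/(1 − (-91)) = 1/92. Expand this rational in ℤ_7: compute digits iteratively via d_i = x_i mod 7, x_{i+1} = (x_i − d_i)/7. The first 3 digits are (1, 1, 6).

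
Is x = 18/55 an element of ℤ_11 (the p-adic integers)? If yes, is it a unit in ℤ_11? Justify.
x ∉ ℤ_11 (v_11(x) = -1 < 0)

ℤ_11 = {x ∈ ℚ_11 : v_11(x) ≥ 0} and ℤ_11^× = {x ∈ ℤ_11 : v_11(x) = 0}. Here v_11(18/55) = v_11(num) − v_11(den) = -1; compare against these criteria.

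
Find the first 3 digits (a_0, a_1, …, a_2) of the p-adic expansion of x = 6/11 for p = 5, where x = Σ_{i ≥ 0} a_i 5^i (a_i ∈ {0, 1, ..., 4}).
(a_0, …, a_2) = (1, 4, 1)

v_5(6/11) = 0 (numerator and denominator both coprime to 5), so x ∈ ℤ_5^×. Compute digits iteratively via a_i = x_i mod 5, x_{i+1} = (x_i − a_i)/5, with x_0 = x:
  x_0 = 6/11;  a_0 = 1;  x_1 = (x_0 − 1)/5 = -1/11
  x_1 = -1/11;  a_1 = 4;  x_2 = (x_1 − 4)/5 = -9/11
  x_2 = -9/11;  a_2 = 1;  x_3 = (x_2 − 1)/5 = -4/11
Digits: (1, 4, 1).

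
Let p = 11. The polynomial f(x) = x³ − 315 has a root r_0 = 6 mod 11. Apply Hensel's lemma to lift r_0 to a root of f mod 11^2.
r_1 = 17 (mod 121)

Hensel: r_{i+1} = r_i − f(r_i)/f′(r_i) mod 11^{i+2}, where f′(x) = 3x². Iterate:
  r_0 = 6 (mod 11)
  r_1 = 17 (mod 121)
Final: r = 17 with f(r) ≡ 0 mod 11^2.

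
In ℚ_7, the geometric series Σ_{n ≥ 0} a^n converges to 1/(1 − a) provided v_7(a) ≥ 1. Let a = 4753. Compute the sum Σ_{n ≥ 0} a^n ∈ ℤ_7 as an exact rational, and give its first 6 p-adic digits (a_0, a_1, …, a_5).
Σ a^n = 1/(1 − a) = -1/4752;  first 6 digits = (1, 0, 6, 6, 2, 0)

v_7(a) = 2 ≥ 1, so the series converges in ℤ_7 to 1/(1 − a) = 1/(1 − 4753) = -1/4752. Expand this rational in ℤ_7: compute digits iteratively via d_i = x_i mod 7, x_{i+1} = (x_i − d_i)/7. The first 6 digits are (1, 0, 6, 6, 2, 0).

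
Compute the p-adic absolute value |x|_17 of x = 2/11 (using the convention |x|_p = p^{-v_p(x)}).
|2/11|_17 = 1

Step 1 — compute v_17(x) by factoring powers of 17 out of the numerator and denominator: v_17(2/11) = 0. Step 2 — apply |x|_p = p^{-v_p(x)} = 17^{0} = 1.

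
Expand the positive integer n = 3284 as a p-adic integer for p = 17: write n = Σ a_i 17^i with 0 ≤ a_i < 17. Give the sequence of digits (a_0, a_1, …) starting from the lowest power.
(a_0, a_1, …) = (3, 6, 11)

Repeated division by 17 gives the digits low-to-high: 3284 = 3 + 6·17^1 + 11·17^2. Digit sequence: (3, 6, 11).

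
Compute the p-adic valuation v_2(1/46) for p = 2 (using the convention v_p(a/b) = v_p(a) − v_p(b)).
v_2(1/46) = -1

Factor powers of 2 from the numerator and denominator of the reduced fraction: 1 = 2^0 · 1 and 46 = 2^1 · 23. Apply v_p(a/b) = v_p(a) − v_p(b): v_2(1/46) = 0 − 1 = -1.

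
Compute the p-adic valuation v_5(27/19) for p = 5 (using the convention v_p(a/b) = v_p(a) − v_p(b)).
v_5(27/19) = 0

Factor powers of 5 from the numerator and denominator of the reduced fraction: 27 = 5^0 · 27 and 19 = 5^0 · 19. Apply v_p(a/b) = v_p(a) − v_p(b): v_5(27/19) = 0 − 0 = 0.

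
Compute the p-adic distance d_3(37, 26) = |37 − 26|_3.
d_3(37, 26) = 1

Step 1 — x − y = 37 − 26 = 11. Step 2 — v_3(11) = 0 (factor: 11 = (3^0 · 11); the sign does not affect v_p). Step 3 — |x − y|_3 = 3^{0} = 1.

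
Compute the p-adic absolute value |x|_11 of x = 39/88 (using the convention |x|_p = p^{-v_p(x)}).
|39/88|_11 = 11

Step 1 — compute v_11(x) by factoring powers of 11 out of the numerator and denominator: v_11(39/88) = -1. Step 2 — apply |x|_p = p^{-v_p(x)} = 11^{1} = 11.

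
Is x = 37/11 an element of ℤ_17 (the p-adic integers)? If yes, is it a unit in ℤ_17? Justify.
x ∈ ℤ_17^× (unit); v_17(x) = 0

ℤ_17 = {x ∈ ℚ_17 : v_17(x) ≥ 0} and ℤ_17^× = {x ∈ ℤ_17 : v_17(x) = 0}. Here v_17(37/11) = v_17(num) − v_17(den) = 0; compare against these criteria.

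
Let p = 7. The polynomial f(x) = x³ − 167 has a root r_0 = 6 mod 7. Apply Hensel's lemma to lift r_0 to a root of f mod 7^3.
r_2 = 104 (mod 343)

Hensel: r_{i+1} = r_i − f(r_i)/f′(r_i) mod 7^{i+2}, where f′(x) = 3x². Iterate:
  r_0 = 6 (mod 7)
  r_1 = 6 (mod 49)
  r_2 = 104 (mod 343)
Final: r = 104 with f(r) ≡ 0 mod 7^3.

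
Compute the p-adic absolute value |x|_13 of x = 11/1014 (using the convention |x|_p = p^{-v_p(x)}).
|11/1014|_13 = 169

Step 1 — compute v_13(x) by factoring powers of 13 out of the numerator and denominator: v_13(11/1014) = -2. Step 2 — apply |x|_p = p^{-v_p(x)} = 13^{2} = 169.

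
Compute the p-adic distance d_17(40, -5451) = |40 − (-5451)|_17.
d_17(40, -5451) = 1/289

Step 1 — x − y = 40 − (-5451) = 5491. Step 2 — v_17(5491) = 2 (factor: 5491 = (17^2 · 19); the sign does not affect v_p). Step 3 — |x − y|_17 = 17^{-2} = 1/289.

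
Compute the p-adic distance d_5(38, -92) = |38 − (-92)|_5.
d_5(38, -92) = 1/5

Step 1 — x − y = 38 − (-92) = 130. Step 2 — v_5(130) = 1 (factor: 130 = (5^1 · 26); the sign does not affect v_p). Step 3 — |x − y|_5 = 5^{-1} = 1/5.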